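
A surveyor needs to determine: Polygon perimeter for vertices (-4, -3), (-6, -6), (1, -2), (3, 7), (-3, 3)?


Sides: (-4, -3)->(-6, -6): sqrt(13) = 3.605551, (-6, -6)->(1, -2): sqrt(65) = 8.062258, (1, -2)->(3, 7): sqrt(85) = 9.219544, (3, 7)->(-3, 3): sqrt(52) = 7.211103, (-3, 3)->(-4, -3): sqrt(37) = 6.082763
Sum = 34.181219
Perimeter = 34.1812

34.1812


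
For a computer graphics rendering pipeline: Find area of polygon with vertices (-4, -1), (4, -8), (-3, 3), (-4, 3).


Shoelace sum: ((-4)*(-8) - 4*(-1)) + (4*3 - (-3)*(-8)) + ((-3)*3 - (-4)*3) + ((-4)*(-1) - (-4)*3)
= 43
Area = |43|/2 = 21.5

21.5


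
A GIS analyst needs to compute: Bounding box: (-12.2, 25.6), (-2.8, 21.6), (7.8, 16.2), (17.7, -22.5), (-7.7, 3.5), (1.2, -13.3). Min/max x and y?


x range: [-12.2, 17.7]
y range: [-22.5, 25.6]
Bounding box: (-12.2,-22.5) to (17.7,25.6)

(-12.2,-22.5) to (17.7,25.6)


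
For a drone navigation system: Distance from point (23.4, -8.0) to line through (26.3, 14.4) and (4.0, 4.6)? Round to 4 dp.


|cross product| = 471.1
|line direction| = sqrt(593.33) = 24.3584
Distance = 471.1/sqrt(593.33) = 19.3404

19.3404


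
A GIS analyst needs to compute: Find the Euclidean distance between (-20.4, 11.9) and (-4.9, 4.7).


dx=15.5, dy=-7.2
d^2 = 15.5^2 + (-7.2)^2 = 292.09
d = sqrt(292.09) = 17.0906

17.0906


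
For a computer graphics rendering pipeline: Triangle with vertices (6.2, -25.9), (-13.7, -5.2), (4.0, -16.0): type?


Side lengths squared: AB^2=824.5, BC^2=429.93, CA^2=102.85
Sorted: [102.85, 429.93, 824.5]
By sides: Scalene, By angles: Obtuse

Scalene, Obtuse


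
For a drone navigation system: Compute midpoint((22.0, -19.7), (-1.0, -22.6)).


M = ((22+(-1))/2, ((-19.7)+(-22.6))/2)
= (10.5, -21.15)

(10.5, -21.15)


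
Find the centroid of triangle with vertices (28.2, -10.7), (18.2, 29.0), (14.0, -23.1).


Centroid = ((x_A+x_B+x_C)/3, (y_A+y_B+y_C)/3)
= ((28.2+18.2+14)/3, ((-10.7)+29+(-23.1))/3)
= (20.1333, -1.6)

(20.1333, -1.6)


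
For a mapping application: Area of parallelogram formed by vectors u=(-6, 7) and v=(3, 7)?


|u x v| = |(-6)*7 - 7*3|
= |(-42) - 21| = 63

63


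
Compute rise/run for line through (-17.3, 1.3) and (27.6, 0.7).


slope = (y2-y1)/(x2-x1) = (0.7-1.3)/(27.6-(-17.3)) = (-0.6)/44.9 = -0.0134

-0.0134


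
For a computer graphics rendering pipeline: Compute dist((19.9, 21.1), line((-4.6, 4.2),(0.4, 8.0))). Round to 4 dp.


|cross product| = 8.6
|line direction| = sqrt(39.44) = 6.2801
Distance = 8.6/sqrt(39.44) = 1.3694

1.3694


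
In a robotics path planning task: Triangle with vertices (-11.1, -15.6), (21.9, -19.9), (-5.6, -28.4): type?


Side lengths squared: AB^2=1107.49, BC^2=828.5, CA^2=194.09
Sorted: [194.09, 828.5, 1107.49]
By sides: Scalene, By angles: Obtuse

Scalene, Obtuse


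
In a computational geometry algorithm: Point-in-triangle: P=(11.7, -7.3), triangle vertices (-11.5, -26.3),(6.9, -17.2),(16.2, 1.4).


Cross products: AB x AP = 138.48, BC x BP = 2.79, CA x CP = 116.34
All same sign? yes

Yes, inside


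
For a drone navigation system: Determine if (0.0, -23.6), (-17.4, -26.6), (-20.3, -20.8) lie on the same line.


Cross product: ((-17.4)-0)*((-20.8)-(-23.6)) - ((-26.6)-(-23.6))*((-20.3)-0)
= -109.62

No, not collinear


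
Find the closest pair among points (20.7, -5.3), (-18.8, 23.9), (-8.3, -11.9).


d(P0,P1) = 49.1212, d(P0,P2) = 29.7416, d(P1,P2) = 37.308
Closest: P0 and P2

Closest pair: (20.7, -5.3) and (-8.3, -11.9), distance = 29.7416


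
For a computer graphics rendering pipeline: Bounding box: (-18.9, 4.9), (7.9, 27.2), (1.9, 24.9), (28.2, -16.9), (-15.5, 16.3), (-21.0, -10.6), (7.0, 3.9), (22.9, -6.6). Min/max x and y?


x range: [-21, 28.2]
y range: [-16.9, 27.2]
Bounding box: (-21,-16.9) to (28.2,27.2)

(-21,-16.9) to (28.2,27.2)


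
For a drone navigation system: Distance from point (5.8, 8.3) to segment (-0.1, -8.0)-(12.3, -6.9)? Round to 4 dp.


Project P onto AB: t = 0.5878 (clamped to [0,1])
Closest point on segment: (7.1886, -7.3534)
Distance: 15.7149

15.7149


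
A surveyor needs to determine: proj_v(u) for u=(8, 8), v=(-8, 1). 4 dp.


u.v = -56, |v| = sqrt(65) = 8.0623
Scalar projection = u.v / |v| = -56 / sqrt(65) = -6.9459

-6.9459


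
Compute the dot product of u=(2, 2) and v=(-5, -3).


u . v = u_x*v_x + u_y*v_y = 2*(-5) + 2*(-3)
= (-10) + (-6) = -16

-16


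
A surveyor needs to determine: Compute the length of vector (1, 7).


|u| = sqrt(1^2 + 7^2) = sqrt(50) = 7.0711

7.0711


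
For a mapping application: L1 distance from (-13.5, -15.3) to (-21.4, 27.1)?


|(-13.5)-(-21.4)| + |(-15.3)-27.1| = 7.9 + 42.4 = 50.3

50.3


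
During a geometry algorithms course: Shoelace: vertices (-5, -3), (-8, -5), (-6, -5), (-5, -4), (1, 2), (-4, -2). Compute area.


Shoelace sum: ((-5)*(-5) - (-8)*(-3)) + ((-8)*(-5) - (-6)*(-5)) + ((-6)*(-4) - (-5)*(-5)) + ((-5)*2 - 1*(-4)) + (1*(-2) - (-4)*2) + ((-4)*(-3) - (-5)*(-2))
= 12
Area = |12|/2 = 6

6


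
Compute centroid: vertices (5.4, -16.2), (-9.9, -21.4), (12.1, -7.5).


Centroid = ((x_A+x_B+x_C)/3, (y_A+y_B+y_C)/3)
= ((5.4+(-9.9)+12.1)/3, ((-16.2)+(-21.4)+(-7.5))/3)
= (2.5333, -15.0333)

(2.5333, -15.0333)


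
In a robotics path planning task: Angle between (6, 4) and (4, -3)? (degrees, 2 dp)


u.v = 12, |u| = sqrt(52) = 7.2111, |v| = sqrt(25) = 5
cos(theta) = u.v/(|u||v|) = 12/sqrt(1300) = 0.33282
theta = acos(0.33282) = 70.56 degrees

70.56 degrees


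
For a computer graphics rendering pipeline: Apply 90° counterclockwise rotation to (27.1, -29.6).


90° CCW: (x,y) -> (-y, x)
(27.1,-29.6) -> (29.6, 27.1)

(29.6, 27.1)


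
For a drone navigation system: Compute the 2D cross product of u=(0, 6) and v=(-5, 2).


u x v = u_x*v_y - u_y*v_x = 0*2 - 6*(-5)
= 0 - (-30) = 30

30


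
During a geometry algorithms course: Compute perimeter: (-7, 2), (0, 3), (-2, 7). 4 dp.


Sides: (-7, 2)->(0, 3): sqrt(50) = 7.071068, (0, 3)->(-2, 7): sqrt(20) = 4.472136, (-2, 7)->(-7, 2): sqrt(50) = 7.071068
Sum = 18.614272
Perimeter = 18.6143

18.6143


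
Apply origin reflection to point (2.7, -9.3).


Reflection over origin: (x,y) -> (-x,-y)
(2.7, -9.3) -> (-2.7, 9.3)

(-2.7, 9.3)


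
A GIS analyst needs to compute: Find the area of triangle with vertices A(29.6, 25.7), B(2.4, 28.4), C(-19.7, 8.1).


Area = |x_A(y_B-y_C) + x_B(y_C-y_A) + x_C(y_A-y_B)|/2
= |600.88 + (-42.24) + 53.19|/2
= 611.83/2 = 305.915

305.915


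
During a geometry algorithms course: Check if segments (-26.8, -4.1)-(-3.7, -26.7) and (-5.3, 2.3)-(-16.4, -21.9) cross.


Cross products: d1=-449.26, d2=360.62, d3=633.74, d4=-176.14
d1*d2 < 0 and d3*d4 < 0? yes

Yes, they intersect


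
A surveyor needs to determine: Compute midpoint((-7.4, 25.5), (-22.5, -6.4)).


M = (((-7.4)+(-22.5))/2, (25.5+(-6.4))/2)
= (-14.95, 9.55)

(-14.95, 9.55)


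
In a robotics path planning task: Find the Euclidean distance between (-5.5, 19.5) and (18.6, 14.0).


dx=24.1, dy=-5.5
d^2 = 24.1^2 + (-5.5)^2 = 611.06
d = sqrt(611.06) = 24.7196

24.7196


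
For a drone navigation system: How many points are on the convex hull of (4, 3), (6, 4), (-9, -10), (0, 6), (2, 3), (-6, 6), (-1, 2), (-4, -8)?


Convex hull vertices (CCW): (-9, -10), (-4, -8), (6, 4), (0, 6), (-6, 6)
Count = 5

5


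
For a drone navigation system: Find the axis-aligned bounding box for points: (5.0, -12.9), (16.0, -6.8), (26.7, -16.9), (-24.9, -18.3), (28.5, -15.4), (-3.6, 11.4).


x range: [-24.9, 28.5]
y range: [-18.3, 11.4]
Bounding box: (-24.9,-18.3) to (28.5,11.4)

(-24.9,-18.3) to (28.5,11.4)


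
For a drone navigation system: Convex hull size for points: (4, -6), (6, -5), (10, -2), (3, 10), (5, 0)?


Convex hull vertices (CCW): (3, 10), (4, -6), (6, -5), (10, -2)
Count = 4

4


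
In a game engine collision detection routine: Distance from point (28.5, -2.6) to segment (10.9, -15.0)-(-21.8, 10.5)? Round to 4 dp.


Project P onto AB: t = 0 (clamped to [0,1])
Closest point on segment: (10.9, -15)
Distance: 21.5295

21.5295


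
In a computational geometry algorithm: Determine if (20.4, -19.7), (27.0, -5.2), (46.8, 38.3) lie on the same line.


Cross product: (27-20.4)*(38.3-(-19.7)) - ((-5.2)-(-19.7))*(46.8-20.4)
= 0

Yes, collinear


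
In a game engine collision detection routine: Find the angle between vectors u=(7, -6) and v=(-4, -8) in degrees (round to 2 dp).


u.v = 20, |u| = sqrt(85) = 9.2195, |v| = sqrt(80) = 8.9443
cos(theta) = u.v/(|u||v|) = 20/sqrt(6800) = 0.242536
theta = acos(0.242536) = 75.96 degrees

75.96 degrees


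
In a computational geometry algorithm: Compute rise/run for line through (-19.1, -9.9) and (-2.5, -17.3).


slope = (y2-y1)/(x2-x1) = ((-17.3)-(-9.9))/((-2.5)-(-19.1)) = (-7.4)/16.6 = -0.4458

-0.4458


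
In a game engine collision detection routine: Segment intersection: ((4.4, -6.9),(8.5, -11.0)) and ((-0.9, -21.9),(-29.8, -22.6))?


Cross products: d1=-429.79, d2=-308.43, d3=-83.23, d4=-204.59
d1*d2 < 0 and d3*d4 < 0? no

No, they don't intersect


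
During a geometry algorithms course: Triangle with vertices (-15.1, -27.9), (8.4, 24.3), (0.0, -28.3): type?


Side lengths squared: AB^2=3277.09, BC^2=2837.32, CA^2=228.17
Sorted: [228.17, 2837.32, 3277.09]
By sides: Scalene, By angles: Obtuse

Scalene, Obtuse


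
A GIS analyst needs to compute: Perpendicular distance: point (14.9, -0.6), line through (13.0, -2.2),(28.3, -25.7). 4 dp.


|cross product| = 69.13
|line direction| = sqrt(786.34) = 28.0418
Distance = 69.13/sqrt(786.34) = 2.4653

2.4653


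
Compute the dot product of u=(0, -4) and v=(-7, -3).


u . v = u_x*v_x + u_y*v_y = 0*(-7) + (-4)*(-3)
= 0 + 12 = 12

12


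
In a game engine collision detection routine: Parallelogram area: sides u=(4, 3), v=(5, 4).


|u x v| = |4*4 - 3*5|
= |16 - 15| = 1

1


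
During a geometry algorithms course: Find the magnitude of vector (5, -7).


|u| = sqrt(5^2 + (-7)^2) = sqrt(74) = 8.6023

8.6023


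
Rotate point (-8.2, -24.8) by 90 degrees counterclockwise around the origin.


90° CCW: (x,y) -> (-y, x)
(-8.2,-24.8) -> (24.8, -8.2)

(24.8, -8.2)


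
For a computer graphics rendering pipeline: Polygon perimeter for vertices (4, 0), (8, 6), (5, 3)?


Sides: (4, 0)->(8, 6): sqrt(52) = 7.211103, (8, 6)->(5, 3): sqrt(18) = 4.242641, (5, 3)->(4, 0): sqrt(10) = 3.162278
Sum = 14.616022
Perimeter = 14.616

14.616


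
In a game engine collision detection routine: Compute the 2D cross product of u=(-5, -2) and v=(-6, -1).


u x v = u_x*v_y - u_y*v_x = (-5)*(-1) - (-2)*(-6)
= 5 - 12 = -7

-7


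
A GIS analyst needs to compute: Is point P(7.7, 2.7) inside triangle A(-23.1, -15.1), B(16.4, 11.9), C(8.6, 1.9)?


Cross products: AB x AP = -128.5, BC x BP = -15.24, CA x CP = -40.66
All same sign? yes

Yes, inside


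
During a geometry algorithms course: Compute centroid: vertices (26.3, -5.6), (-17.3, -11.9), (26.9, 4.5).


Centroid = ((x_A+x_B+x_C)/3, (y_A+y_B+y_C)/3)
= ((26.3+(-17.3)+26.9)/3, ((-5.6)+(-11.9)+4.5)/3)
= (11.9667, -4.3333)

(11.9667, -4.3333)


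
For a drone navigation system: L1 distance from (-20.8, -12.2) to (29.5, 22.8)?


|(-20.8)-29.5| + |(-12.2)-22.8| = 50.3 + 35 = 85.3

85.3


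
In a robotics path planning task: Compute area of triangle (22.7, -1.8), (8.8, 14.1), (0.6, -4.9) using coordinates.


Area = |x_A(y_B-y_C) + x_B(y_C-y_A) + x_C(y_A-y_B)|/2
= |431.3 + (-27.28) + (-9.54)|/2
= 394.48/2 = 197.24

197.24


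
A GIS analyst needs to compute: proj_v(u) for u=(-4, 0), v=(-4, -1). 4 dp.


u.v = 16, |v| = sqrt(17) = 4.1231
Scalar projection = u.v / |v| = 16 / sqrt(17) = 3.8806

3.8806


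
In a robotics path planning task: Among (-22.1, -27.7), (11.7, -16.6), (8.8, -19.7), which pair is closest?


d(P0,P1) = 35.576, d(P0,P2) = 31.9188, d(P1,P2) = 4.245
Closest: P1 and P2

Closest pair: (11.7, -16.6) and (8.8, -19.7), distance = 4.245


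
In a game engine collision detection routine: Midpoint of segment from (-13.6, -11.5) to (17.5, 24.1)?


M = (((-13.6)+17.5)/2, ((-11.5)+24.1)/2)
= (1.95, 6.3)

(1.95, 6.3)


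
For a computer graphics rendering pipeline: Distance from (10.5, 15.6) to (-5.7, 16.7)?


dx=-16.2, dy=1.1
d^2 = (-16.2)^2 + 1.1^2 = 263.65
d = sqrt(263.65) = 16.2373

16.2373


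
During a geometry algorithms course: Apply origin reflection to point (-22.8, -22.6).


Reflection over origin: (x,y) -> (-x,-y)
(-22.8, -22.6) -> (22.8, 22.6)

(22.8, 22.6)


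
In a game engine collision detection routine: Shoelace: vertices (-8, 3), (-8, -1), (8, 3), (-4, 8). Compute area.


Shoelace sum: ((-8)*(-1) - (-8)*3) + ((-8)*3 - 8*(-1)) + (8*8 - (-4)*3) + ((-4)*3 - (-8)*8)
= 144
Area = |144|/2 = 72

72


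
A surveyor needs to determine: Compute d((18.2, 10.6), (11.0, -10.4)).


dx=-7.2, dy=-21
d^2 = (-7.2)^2 + (-21)^2 = 492.84
d = sqrt(492.84) = 22.2

22.2


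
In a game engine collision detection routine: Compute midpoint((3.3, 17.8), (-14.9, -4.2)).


M = ((3.3+(-14.9))/2, (17.8+(-4.2))/2)
= (-5.8, 6.8)

(-5.8, 6.8)


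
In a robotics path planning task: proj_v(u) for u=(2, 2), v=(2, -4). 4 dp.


u.v = -4, |v| = sqrt(20) = 4.4721
Scalar projection = u.v / |v| = -4 / sqrt(20) = -0.8944

-0.8944


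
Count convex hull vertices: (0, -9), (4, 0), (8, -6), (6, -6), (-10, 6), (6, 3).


Convex hull vertices (CCW): (-10, 6), (0, -9), (8, -6), (6, 3)
Count = 4

4


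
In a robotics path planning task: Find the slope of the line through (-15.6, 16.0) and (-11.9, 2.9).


slope = (y2-y1)/(x2-x1) = (2.9-16)/((-11.9)-(-15.6)) = (-13.1)/3.7 = -3.5405

-3.5405


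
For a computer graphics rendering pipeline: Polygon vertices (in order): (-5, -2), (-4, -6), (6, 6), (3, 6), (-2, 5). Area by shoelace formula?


Shoelace sum: ((-5)*(-6) - (-4)*(-2)) + ((-4)*6 - 6*(-6)) + (6*6 - 3*6) + (3*5 - (-2)*6) + ((-2)*(-2) - (-5)*5)
= 108
Area = |108|/2 = 54

54


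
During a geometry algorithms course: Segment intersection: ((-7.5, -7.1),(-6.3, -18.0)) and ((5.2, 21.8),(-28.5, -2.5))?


Cross products: d1=665.32, d2=1061.81, d3=173.11, d4=-223.38
d1*d2 < 0 and d3*d4 < 0? no

No, they don't intersect


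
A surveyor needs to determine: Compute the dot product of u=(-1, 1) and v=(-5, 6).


u . v = u_x*v_x + u_y*v_y = (-1)*(-5) + 1*6
= 5 + 6 = 11

11


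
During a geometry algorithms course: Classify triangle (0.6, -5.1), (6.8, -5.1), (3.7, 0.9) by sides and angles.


Side lengths squared: AB^2=38.44, BC^2=45.61, CA^2=45.61
Sorted: [38.44, 45.61, 45.61]
By sides: Isosceles, By angles: Acute

Isosceles, Acute


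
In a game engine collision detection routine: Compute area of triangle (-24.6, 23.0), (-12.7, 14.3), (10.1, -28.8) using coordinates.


Area = |x_A(y_B-y_C) + x_B(y_C-y_A) + x_C(y_A-y_B)|/2
= |(-1060.26) + 657.86 + 87.87|/2
= 314.53/2 = 157.265

157.265


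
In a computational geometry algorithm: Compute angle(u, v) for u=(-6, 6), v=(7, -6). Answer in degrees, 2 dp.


u.v = -78, |u| = sqrt(72) = 8.4853, |v| = sqrt(85) = 9.2195
cos(theta) = u.v/(|u||v|) = -78/sqrt(6120) = -0.997054
theta = acos(-0.997054) = 175.6 degrees

175.6 degrees


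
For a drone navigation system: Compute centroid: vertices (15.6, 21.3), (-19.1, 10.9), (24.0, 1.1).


Centroid = ((x_A+x_B+x_C)/3, (y_A+y_B+y_C)/3)
= ((15.6+(-19.1)+24)/3, (21.3+10.9+1.1)/3)
= (6.8333, 11.1)

(6.8333, 11.1)


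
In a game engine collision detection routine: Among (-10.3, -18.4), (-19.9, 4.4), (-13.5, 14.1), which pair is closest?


d(P0,P1) = 24.7386, d(P0,P2) = 32.6572, d(P1,P2) = 11.6211
Closest: P1 and P2

Closest pair: (-19.9, 4.4) and (-13.5, 14.1), distance = 11.6211


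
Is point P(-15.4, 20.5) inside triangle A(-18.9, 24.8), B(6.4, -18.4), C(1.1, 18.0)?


Cross products: AB x AP = 42.41, BC x BP = 587.35, CA x CP = 62.2
All same sign? yes

Yes, inside


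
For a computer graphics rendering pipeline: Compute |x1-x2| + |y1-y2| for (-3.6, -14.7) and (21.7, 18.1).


|(-3.6)-21.7| + |(-14.7)-18.1| = 25.3 + 32.8 = 58.1

58.1


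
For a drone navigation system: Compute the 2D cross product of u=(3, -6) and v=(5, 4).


u x v = u_x*v_y - u_y*v_x = 3*4 - (-6)*5
= 12 - (-30) = 42

42


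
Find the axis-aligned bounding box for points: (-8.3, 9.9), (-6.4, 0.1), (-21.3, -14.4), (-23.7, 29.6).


x range: [-23.7, -6.4]
y range: [-14.4, 29.6]
Bounding box: (-23.7,-14.4) to (-6.4,29.6)

(-23.7,-14.4) to (-6.4,29.6)


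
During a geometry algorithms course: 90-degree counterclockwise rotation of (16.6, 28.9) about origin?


90° CCW: (x,y) -> (-y, x)
(16.6,28.9) -> (-28.9, 16.6)

(-28.9, 16.6)


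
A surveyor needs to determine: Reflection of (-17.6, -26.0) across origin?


Reflection over origin: (x,y) -> (-x,-y)
(-17.6, -26) -> (17.6, 26)

(17.6, 26)


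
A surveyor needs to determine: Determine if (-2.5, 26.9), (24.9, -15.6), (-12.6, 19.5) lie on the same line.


Cross product: (24.9-(-2.5))*(19.5-26.9) - ((-15.6)-26.9)*((-12.6)-(-2.5))
= -632.01

No, not collinear


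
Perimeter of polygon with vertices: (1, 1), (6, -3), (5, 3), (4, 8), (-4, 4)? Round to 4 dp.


Sides: (1, 1)->(6, -3): sqrt(41) = 6.403124, (6, -3)->(5, 3): sqrt(37) = 6.082763, (5, 3)->(4, 8): sqrt(26) = 5.09902, (4, 8)->(-4, 4): sqrt(80) = 8.944272, (-4, 4)->(1, 1): sqrt(34) = 5.830952
Sum = 32.360131
Perimeter = 32.3601

32.3601


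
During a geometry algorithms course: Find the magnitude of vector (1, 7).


|u| = sqrt(1^2 + 7^2) = sqrt(50) = 7.0711

7.0711


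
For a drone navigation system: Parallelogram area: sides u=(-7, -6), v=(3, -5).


|u x v| = |(-7)*(-5) - (-6)*3|
= |35 - (-18)| = 53

53


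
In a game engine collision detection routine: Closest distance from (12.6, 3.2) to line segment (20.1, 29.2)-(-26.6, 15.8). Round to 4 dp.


Project P onto AB: t = 0.296 (clamped to [0,1])
Closest point on segment: (6.2777, 25.2338)
Distance: 22.923

22.923


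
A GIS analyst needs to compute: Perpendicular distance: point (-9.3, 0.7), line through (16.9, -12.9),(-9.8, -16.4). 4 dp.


|cross product| = 454.82
|line direction| = sqrt(725.14) = 26.9284
Distance = 454.82/sqrt(725.14) = 16.89

16.89


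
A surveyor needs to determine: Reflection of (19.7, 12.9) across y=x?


Reflection over y=x: (x,y) -> (y,x)
(19.7, 12.9) -> (12.9, 19.7)

(12.9, 19.7)


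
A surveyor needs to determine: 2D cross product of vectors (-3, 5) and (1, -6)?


u x v = u_x*v_y - u_y*v_x = (-3)*(-6) - 5*1
= 18 - 5 = 13

13


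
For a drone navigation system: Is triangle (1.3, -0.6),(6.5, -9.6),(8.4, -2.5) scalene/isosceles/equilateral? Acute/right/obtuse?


Side lengths squared: AB^2=108.04, BC^2=54.02, CA^2=54.02
Sorted: [54.02, 54.02, 108.04]
By sides: Isosceles, By angles: Right

Isosceles, Right


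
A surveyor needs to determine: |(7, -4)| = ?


|u| = sqrt(7^2 + (-4)^2) = sqrt(65) = 8.0623

8.0623


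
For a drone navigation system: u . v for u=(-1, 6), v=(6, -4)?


u . v = u_x*v_x + u_y*v_y = (-1)*6 + 6*(-4)
= (-6) + (-24) = -30

-30


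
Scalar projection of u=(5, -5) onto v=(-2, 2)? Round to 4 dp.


u.v = -20, |v| = sqrt(8) = 2.8284
Scalar projection = u.v / |v| = -20 / sqrt(8) = -7.0711

-7.0711


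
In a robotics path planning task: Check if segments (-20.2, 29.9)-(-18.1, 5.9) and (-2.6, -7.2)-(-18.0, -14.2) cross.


Cross products: d1=-694.54, d2=-310.24, d3=344.49, d4=-39.81
d1*d2 < 0 and d3*d4 < 0? no

No, they don't intersect


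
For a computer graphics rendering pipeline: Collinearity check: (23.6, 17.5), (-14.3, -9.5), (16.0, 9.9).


Cross product: ((-14.3)-23.6)*(9.9-17.5) - ((-9.5)-17.5)*(16-23.6)
= 82.84

No, not collinear


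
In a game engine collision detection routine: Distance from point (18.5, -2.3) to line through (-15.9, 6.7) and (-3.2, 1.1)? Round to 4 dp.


|cross product| = 78.34
|line direction| = sqrt(192.65) = 13.8798
Distance = 78.34/sqrt(192.65) = 5.6442

5.6442


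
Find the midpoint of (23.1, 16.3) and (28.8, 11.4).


M = ((23.1+28.8)/2, (16.3+11.4)/2)
= (25.95, 13.85)

(25.95, 13.85)


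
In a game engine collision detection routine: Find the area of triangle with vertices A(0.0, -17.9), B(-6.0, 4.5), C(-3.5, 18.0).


Area = |x_A(y_B-y_C) + x_B(y_C-y_A) + x_C(y_A-y_B)|/2
= |0 + (-215.4) + 78.4|/2
= 137/2 = 68.5

68.5


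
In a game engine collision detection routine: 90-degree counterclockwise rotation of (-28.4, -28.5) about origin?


90° CCW: (x,y) -> (-y, x)
(-28.4,-28.5) -> (28.5, -28.4)

(28.5, -28.4)


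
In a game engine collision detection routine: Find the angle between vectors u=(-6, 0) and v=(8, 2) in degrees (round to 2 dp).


u.v = -48, |u| = sqrt(36) = 6, |v| = sqrt(68) = 8.2462
cos(theta) = u.v/(|u||v|) = -48/sqrt(2448) = -0.970143
theta = acos(-0.970143) = 165.96 degrees

165.96 degrees


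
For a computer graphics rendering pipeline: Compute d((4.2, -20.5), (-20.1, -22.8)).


dx=-24.3, dy=-2.3
d^2 = (-24.3)^2 + (-2.3)^2 = 595.78
d = sqrt(595.78) = 24.4086

24.4086


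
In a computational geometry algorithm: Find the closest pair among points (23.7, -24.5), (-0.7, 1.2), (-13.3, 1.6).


d(P0,P1) = 35.438, d(P0,P2) = 45.2792, d(P1,P2) = 12.6063
Closest: P1 and P2

Closest pair: (-0.7, 1.2) and (-13.3, 1.6), distance = 12.6063


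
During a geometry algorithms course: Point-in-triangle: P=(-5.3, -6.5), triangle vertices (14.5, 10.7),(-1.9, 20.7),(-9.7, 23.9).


Cross products: AB x AP = 480.08, BC x BP = 223.04, CA x CP = -677.6
All same sign? no

No, outside


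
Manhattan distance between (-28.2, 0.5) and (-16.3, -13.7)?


|(-28.2)-(-16.3)| + |0.5-(-13.7)| = 11.9 + 14.2 = 26.1

26.1


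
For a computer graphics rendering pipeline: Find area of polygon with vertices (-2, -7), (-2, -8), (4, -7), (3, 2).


Shoelace sum: ((-2)*(-8) - (-2)*(-7)) + ((-2)*(-7) - 4*(-8)) + (4*2 - 3*(-7)) + (3*(-7) - (-2)*2)
= 60
Area = |60|/2 = 30

30


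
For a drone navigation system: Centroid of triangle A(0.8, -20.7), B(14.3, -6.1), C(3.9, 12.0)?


Centroid = ((x_A+x_B+x_C)/3, (y_A+y_B+y_C)/3)
= ((0.8+14.3+3.9)/3, ((-20.7)+(-6.1)+12)/3)
= (6.3333, -4.9333)

(6.3333, -4.9333)


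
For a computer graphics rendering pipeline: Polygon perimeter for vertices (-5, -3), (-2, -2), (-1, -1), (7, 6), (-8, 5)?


Sides: (-5, -3)->(-2, -2): sqrt(10) = 3.162278, (-2, -2)->(-1, -1): sqrt(2) = 1.414214, (-1, -1)->(7, 6): sqrt(113) = 10.630146, (7, 6)->(-8, 5): sqrt(226) = 15.033296, (-8, 5)->(-5, -3): sqrt(73) = 8.544004
Sum = 38.783938
Perimeter = 38.7839

38.7839


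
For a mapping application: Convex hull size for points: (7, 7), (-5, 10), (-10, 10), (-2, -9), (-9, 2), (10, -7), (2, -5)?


Convex hull vertices (CCW): (-10, 10), (-9, 2), (-2, -9), (10, -7), (7, 7), (-5, 10)
Count = 6

6


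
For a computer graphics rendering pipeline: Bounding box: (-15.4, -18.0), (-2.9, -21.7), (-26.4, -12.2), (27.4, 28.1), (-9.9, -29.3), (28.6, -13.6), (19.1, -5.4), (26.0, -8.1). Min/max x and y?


x range: [-26.4, 28.6]
y range: [-29.3, 28.1]
Bounding box: (-26.4,-29.3) to (28.6,28.1)

(-26.4,-29.3) to (28.6,28.1)


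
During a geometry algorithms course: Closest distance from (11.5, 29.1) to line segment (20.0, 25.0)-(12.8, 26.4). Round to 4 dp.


Project P onto AB: t = 1 (clamped to [0,1])
Closest point on segment: (12.8, 26.4)
Distance: 2.9967

2.9967


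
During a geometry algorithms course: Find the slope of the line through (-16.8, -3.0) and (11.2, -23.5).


slope = (y2-y1)/(x2-x1) = ((-23.5)-(-3))/(11.2-(-16.8)) = (-20.5)/28 = -0.7321

-0.7321


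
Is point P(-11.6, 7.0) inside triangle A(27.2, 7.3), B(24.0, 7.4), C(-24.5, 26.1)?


Cross products: AB x AP = 4.84, BC x BP = 685.12, CA x CP = -744.95
All same sign? no

No, outside


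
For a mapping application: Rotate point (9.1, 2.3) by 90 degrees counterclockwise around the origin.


90° CCW: (x,y) -> (-y, x)
(9.1,2.3) -> (-2.3, 9.1)

(-2.3, 9.1)


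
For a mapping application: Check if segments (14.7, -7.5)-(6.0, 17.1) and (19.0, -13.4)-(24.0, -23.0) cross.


Cross products: d1=-11.78, d2=27.7, d3=-54.45, d4=-93.93
d1*d2 < 0 and d3*d4 < 0? no

No, they don't intersect


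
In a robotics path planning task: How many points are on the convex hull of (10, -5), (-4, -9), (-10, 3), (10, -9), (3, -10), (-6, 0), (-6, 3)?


Convex hull vertices (CCW): (-10, 3), (-4, -9), (3, -10), (10, -9), (10, -5), (-6, 3)
Count = 6

6


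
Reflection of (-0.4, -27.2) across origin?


Reflection over origin: (x,y) -> (-x,-y)
(-0.4, -27.2) -> (0.4, 27.2)

(0.4, 27.2)


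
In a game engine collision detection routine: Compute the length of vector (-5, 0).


|u| = sqrt((-5)^2 + 0^2) = sqrt(25) = 5

5


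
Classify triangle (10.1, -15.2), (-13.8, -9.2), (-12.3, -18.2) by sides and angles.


Side lengths squared: AB^2=607.21, BC^2=83.25, CA^2=510.76
Sorted: [83.25, 510.76, 607.21]
By sides: Scalene, By angles: Obtuse

Scalene, Obtuse


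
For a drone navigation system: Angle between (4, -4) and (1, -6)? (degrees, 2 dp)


u.v = 28, |u| = sqrt(32) = 5.6569, |v| = sqrt(37) = 6.0828
cos(theta) = u.v/(|u||v|) = 28/sqrt(1184) = 0.813733
theta = acos(0.813733) = 35.54 degrees

35.54 degrees


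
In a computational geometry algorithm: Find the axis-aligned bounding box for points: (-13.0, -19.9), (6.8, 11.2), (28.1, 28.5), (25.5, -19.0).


x range: [-13, 28.1]
y range: [-19.9, 28.5]
Bounding box: (-13,-19.9) to (28.1,28.5)

(-13,-19.9) to (28.1,28.5)


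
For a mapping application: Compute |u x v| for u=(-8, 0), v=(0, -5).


|u x v| = |(-8)*(-5) - 0*0|
= |40 - 0| = 40

40


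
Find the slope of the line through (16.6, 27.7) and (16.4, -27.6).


slope = (y2-y1)/(x2-x1) = ((-27.6)-27.7)/(16.4-16.6) = (-55.3)/(-0.2) = 276.5

276.5


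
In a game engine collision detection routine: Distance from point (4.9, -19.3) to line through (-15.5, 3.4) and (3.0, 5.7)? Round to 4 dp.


|cross product| = 466.87
|line direction| = sqrt(347.54) = 18.6424
Distance = 466.87/sqrt(347.54) = 25.0434

25.0434


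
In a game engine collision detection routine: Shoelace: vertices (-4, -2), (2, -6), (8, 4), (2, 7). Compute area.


Shoelace sum: ((-4)*(-6) - 2*(-2)) + (2*4 - 8*(-6)) + (8*7 - 2*4) + (2*(-2) - (-4)*7)
= 156
Area = |156|/2 = 78

78


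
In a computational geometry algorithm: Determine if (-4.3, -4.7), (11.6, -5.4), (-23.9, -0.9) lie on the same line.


Cross product: (11.6-(-4.3))*((-0.9)-(-4.7)) - ((-5.4)-(-4.7))*((-23.9)-(-4.3))
= 46.7

No, not collinear


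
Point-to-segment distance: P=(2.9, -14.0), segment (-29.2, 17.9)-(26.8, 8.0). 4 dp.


Project P onto AB: t = 0.6535 (clamped to [0,1])
Closest point on segment: (7.3957, 11.4304)
Distance: 25.8247

25.8247


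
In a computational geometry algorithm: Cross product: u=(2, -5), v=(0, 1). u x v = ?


u x v = u_x*v_y - u_y*v_x = 2*1 - (-5)*0
= 2 - 0 = 2

2


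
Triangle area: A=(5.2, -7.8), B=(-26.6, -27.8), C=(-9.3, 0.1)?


Area = |x_A(y_B-y_C) + x_B(y_C-y_A) + x_C(y_A-y_B)|/2
= |(-145.08) + (-210.14) + (-186)|/2
= 541.22/2 = 270.61

270.61


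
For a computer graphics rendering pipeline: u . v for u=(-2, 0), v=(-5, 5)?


u . v = u_x*v_x + u_y*v_y = (-2)*(-5) + 0*5
= 10 + 0 = 10

10


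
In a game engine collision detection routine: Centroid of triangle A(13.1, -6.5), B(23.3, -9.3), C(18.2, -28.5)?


Centroid = ((x_A+x_B+x_C)/3, (y_A+y_B+y_C)/3)
= ((13.1+23.3+18.2)/3, ((-6.5)+(-9.3)+(-28.5))/3)
= (18.2, -14.7667)

(18.2, -14.7667)


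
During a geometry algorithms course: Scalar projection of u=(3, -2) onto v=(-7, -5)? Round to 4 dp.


u.v = -11, |v| = sqrt(74) = 8.6023
Scalar projection = u.v / |v| = -11 / sqrt(74) = -1.2787

-1.2787


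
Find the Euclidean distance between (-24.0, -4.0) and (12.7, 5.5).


dx=36.7, dy=9.5
d^2 = 36.7^2 + 9.5^2 = 1437.14
d = sqrt(1437.14) = 37.9096

37.9096


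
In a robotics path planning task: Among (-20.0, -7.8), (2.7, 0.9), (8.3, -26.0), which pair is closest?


d(P0,P1) = 24.3101, d(P0,P2) = 33.6471, d(P1,P2) = 27.4767
Closest: P0 and P1

Closest pair: (-20.0, -7.8) and (2.7, 0.9), distance = 24.3101


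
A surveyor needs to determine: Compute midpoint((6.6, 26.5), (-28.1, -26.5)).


M = ((6.6+(-28.1))/2, (26.5+(-26.5))/2)
= (-10.75, 0)

(-10.75, 0)


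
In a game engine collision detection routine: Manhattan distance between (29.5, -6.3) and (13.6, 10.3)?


|29.5-13.6| + |(-6.3)-10.3| = 15.9 + 16.6 = 32.5

32.5


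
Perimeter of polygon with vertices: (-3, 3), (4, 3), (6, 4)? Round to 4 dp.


Sides: (-3, 3)->(4, 3): sqrt(49) = 7, (4, 3)->(6, 4): sqrt(5) = 2.236068, (6, 4)->(-3, 3): sqrt(82) = 9.055385
Sum = 18.291453
Perimeter = 18.2915

18.2915


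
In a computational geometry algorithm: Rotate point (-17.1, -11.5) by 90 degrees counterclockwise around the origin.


90° CCW: (x,y) -> (-y, x)
(-17.1,-11.5) -> (11.5, -17.1)

(11.5, -17.1)


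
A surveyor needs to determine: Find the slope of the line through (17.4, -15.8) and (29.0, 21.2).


slope = (y2-y1)/(x2-x1) = (21.2-(-15.8))/(29-17.4) = 37/11.6 = 3.1897

3.1897


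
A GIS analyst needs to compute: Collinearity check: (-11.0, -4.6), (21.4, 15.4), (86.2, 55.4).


Cross product: (21.4-(-11))*(55.4-(-4.6)) - (15.4-(-4.6))*(86.2-(-11))
= 0

Yes, collinear


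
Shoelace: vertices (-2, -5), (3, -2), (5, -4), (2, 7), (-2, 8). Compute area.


Shoelace sum: ((-2)*(-2) - 3*(-5)) + (3*(-4) - 5*(-2)) + (5*7 - 2*(-4)) + (2*8 - (-2)*7) + ((-2)*(-5) - (-2)*8)
= 116
Area = |116|/2 = 58

58


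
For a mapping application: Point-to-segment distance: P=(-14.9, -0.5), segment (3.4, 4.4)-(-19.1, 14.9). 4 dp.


Project P onto AB: t = 0.5844 (clamped to [0,1])
Closest point on segment: (-9.7496, 10.5365)
Distance: 12.1791

12.1791


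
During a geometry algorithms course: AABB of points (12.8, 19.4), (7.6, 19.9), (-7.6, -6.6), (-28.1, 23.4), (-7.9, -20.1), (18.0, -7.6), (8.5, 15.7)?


x range: [-28.1, 18]
y range: [-20.1, 23.4]
Bounding box: (-28.1,-20.1) to (18,23.4)

(-28.1,-20.1) to (18,23.4)


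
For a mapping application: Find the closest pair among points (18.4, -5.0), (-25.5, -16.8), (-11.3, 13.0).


d(P0,P1) = 45.4582, d(P0,P2) = 34.7288, d(P1,P2) = 33.0103
Closest: P1 and P2

Closest pair: (-25.5, -16.8) and (-11.3, 13.0), distance = 33.0103


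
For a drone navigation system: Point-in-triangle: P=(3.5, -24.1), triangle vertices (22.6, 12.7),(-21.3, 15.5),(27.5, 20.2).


Cross products: AB x AP = 1669, BC x BP = -2049.04, CA x CP = 37.07
All same sign? no

No, outside


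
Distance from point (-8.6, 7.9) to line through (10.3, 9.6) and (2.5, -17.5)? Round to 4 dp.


|cross product| = 498.93
|line direction| = sqrt(795.25) = 28.2002
Distance = 498.93/sqrt(795.25) = 17.6924

17.6924


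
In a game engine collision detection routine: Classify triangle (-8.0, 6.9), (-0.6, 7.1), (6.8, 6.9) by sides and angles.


Side lengths squared: AB^2=54.8, BC^2=54.8, CA^2=219.04
Sorted: [54.8, 54.8, 219.04]
By sides: Isosceles, By angles: Obtuse

Isosceles, Obtuse


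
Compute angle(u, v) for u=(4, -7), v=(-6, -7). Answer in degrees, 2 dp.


u.v = 25, |u| = sqrt(65) = 8.0623, |v| = sqrt(85) = 9.2195
cos(theta) = u.v/(|u||v|) = 25/sqrt(5525) = 0.336336
theta = acos(0.336336) = 70.35 degrees

70.35 degrees


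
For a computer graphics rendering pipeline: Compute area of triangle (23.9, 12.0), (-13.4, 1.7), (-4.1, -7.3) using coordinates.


Area = |x_A(y_B-y_C) + x_B(y_C-y_A) + x_C(y_A-y_B)|/2
= |215.1 + 258.62 + (-42.23)|/2
= 431.49/2 = 215.745

215.745


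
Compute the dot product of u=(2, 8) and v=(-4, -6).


u . v = u_x*v_x + u_y*v_y = 2*(-4) + 8*(-6)
= (-8) + (-48) = -56

-56


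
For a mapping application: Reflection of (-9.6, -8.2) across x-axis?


Reflection over x-axis: (x,y) -> (x,-y)
(-9.6, -8.2) -> (-9.6, 8.2)

(-9.6, 8.2)


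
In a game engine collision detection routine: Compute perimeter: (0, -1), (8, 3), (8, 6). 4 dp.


Sides: (0, -1)->(8, 3): sqrt(80) = 8.944272, (8, 3)->(8, 6): sqrt(9) = 3, (8, 6)->(0, -1): sqrt(113) = 10.630146
Sum = 22.574418
Perimeter = 22.5744

22.5744


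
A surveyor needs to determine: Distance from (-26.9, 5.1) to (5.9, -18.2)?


dx=32.8, dy=-23.3
d^2 = 32.8^2 + (-23.3)^2 = 1618.73
d = sqrt(1618.73) = 40.2334

40.2334


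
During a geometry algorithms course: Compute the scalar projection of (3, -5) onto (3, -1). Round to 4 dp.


u.v = 14, |v| = sqrt(10) = 3.1623
Scalar projection = u.v / |v| = 14 / sqrt(10) = 4.4272

4.4272


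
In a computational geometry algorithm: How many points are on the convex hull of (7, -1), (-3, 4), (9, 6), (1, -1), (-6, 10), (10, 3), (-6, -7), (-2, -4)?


Convex hull vertices (CCW): (-6, -7), (7, -1), (10, 3), (9, 6), (-6, 10)
Count = 5

5


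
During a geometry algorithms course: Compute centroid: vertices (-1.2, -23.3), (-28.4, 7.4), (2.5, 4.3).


Centroid = ((x_A+x_B+x_C)/3, (y_A+y_B+y_C)/3)
= (((-1.2)+(-28.4)+2.5)/3, ((-23.3)+7.4+4.3)/3)
= (-9.0333, -3.8667)

(-9.0333, -3.8667)


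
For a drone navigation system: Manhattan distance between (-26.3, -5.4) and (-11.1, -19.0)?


|(-26.3)-(-11.1)| + |(-5.4)-(-19)| = 15.2 + 13.6 = 28.8

28.8


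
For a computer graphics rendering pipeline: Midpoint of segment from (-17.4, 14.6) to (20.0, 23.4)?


M = (((-17.4)+20)/2, (14.6+23.4)/2)
= (1.3, 19)

(1.3, 19)


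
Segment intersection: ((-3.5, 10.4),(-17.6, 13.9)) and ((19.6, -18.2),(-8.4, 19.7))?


Cross products: d1=74.69, d2=511.08, d3=322.41, d4=-113.98
d1*d2 < 0 and d3*d4 < 0? no

No, they don't intersect


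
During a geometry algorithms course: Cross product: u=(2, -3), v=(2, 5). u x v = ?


u x v = u_x*v_y - u_y*v_x = 2*5 - (-3)*2
= 10 - (-6) = 16

16


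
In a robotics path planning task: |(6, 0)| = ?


|u| = sqrt(6^2 + 0^2) = sqrt(36) = 6

6


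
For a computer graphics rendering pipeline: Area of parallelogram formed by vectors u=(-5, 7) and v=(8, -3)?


|u x v| = |(-5)*(-3) - 7*8|
= |15 - 56| = 41

41


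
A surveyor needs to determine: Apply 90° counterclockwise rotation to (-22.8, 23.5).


90° CCW: (x,y) -> (-y, x)
(-22.8,23.5) -> (-23.5, -22.8)

(-23.5, -22.8)


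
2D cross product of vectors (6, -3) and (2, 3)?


u x v = u_x*v_y - u_y*v_x = 6*3 - (-3)*2
= 18 - (-6) = 24

24


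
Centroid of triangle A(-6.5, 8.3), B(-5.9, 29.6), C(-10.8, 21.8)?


Centroid = ((x_A+x_B+x_C)/3, (y_A+y_B+y_C)/3)
= (((-6.5)+(-5.9)+(-10.8))/3, (8.3+29.6+21.8)/3)
= (-7.7333, 19.9)

(-7.7333, 19.9)


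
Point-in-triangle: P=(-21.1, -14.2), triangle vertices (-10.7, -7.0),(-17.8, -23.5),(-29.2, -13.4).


Cross products: AB x AP = -120.48, BC x BP = -72.69, CA x CP = -66.64
All same sign? yes

Yes, inside


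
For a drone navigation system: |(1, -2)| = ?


|u| = sqrt(1^2 + (-2)^2) = sqrt(5) = 2.2361

2.2361


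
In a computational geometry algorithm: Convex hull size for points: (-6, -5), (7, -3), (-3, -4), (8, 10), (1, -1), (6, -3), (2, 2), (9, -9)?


Convex hull vertices (CCW): (-6, -5), (9, -9), (8, 10)
Count = 3

3


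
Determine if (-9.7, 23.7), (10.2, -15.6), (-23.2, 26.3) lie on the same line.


Cross product: (10.2-(-9.7))*(26.3-23.7) - ((-15.6)-23.7)*((-23.2)-(-9.7))
= -478.81

No, not collinear


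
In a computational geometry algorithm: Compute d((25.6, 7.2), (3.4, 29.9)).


dx=-22.2, dy=22.7
d^2 = (-22.2)^2 + 22.7^2 = 1008.13
d = sqrt(1008.13) = 31.7511

31.7511


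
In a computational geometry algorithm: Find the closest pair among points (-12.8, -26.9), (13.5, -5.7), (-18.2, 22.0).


d(P0,P1) = 33.7806, d(P0,P2) = 49.1973, d(P1,P2) = 42.0973
Closest: P0 and P1

Closest pair: (-12.8, -26.9) and (13.5, -5.7), distance = 33.7806


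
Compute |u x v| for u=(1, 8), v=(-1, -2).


|u x v| = |1*(-2) - 8*(-1)|
= |(-2) - (-8)| = 6

6


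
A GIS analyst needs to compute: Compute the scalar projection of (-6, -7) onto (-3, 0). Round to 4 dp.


u.v = 18, |v| = sqrt(9) = 3
Scalar projection = u.v / |v| = 18 / sqrt(9) = 6

6


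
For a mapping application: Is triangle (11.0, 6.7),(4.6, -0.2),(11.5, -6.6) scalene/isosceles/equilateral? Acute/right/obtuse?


Side lengths squared: AB^2=88.57, BC^2=88.57, CA^2=177.14
Sorted: [88.57, 88.57, 177.14]
By sides: Isosceles, By angles: Right

Isosceles, Right


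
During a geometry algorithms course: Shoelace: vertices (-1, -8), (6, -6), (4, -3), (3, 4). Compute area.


Shoelace sum: ((-1)*(-6) - 6*(-8)) + (6*(-3) - 4*(-6)) + (4*4 - 3*(-3)) + (3*(-8) - (-1)*4)
= 65
Area = |65|/2 = 32.5

32.5


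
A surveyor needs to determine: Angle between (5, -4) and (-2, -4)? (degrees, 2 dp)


u.v = 6, |u| = sqrt(41) = 6.4031, |v| = sqrt(20) = 4.4721
cos(theta) = u.v/(|u||v|) = 6/sqrt(820) = 0.209529
theta = acos(0.209529) = 77.91 degrees

77.91 degrees


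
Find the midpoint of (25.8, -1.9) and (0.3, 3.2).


M = ((25.8+0.3)/2, ((-1.9)+3.2)/2)
= (13.05, 0.65)

(13.05, 0.65)


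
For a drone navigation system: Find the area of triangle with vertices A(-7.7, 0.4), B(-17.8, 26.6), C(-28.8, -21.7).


Area = |x_A(y_B-y_C) + x_B(y_C-y_A) + x_C(y_A-y_B)|/2
= |(-371.91) + 393.38 + 754.56|/2
= 776.03/2 = 388.015

388.015


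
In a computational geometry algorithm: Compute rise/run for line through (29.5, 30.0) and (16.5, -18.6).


slope = (y2-y1)/(x2-x1) = ((-18.6)-30)/(16.5-29.5) = (-48.6)/(-13) = 3.7385

3.7385


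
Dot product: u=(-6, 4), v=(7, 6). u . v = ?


u . v = u_x*v_x + u_y*v_y = (-6)*7 + 4*6
= (-42) + 24 = -18

-18


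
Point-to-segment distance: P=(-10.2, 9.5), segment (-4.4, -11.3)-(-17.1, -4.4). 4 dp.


Project P onto AB: t = 1 (clamped to [0,1])
Closest point on segment: (-17.1, -4.4)
Distance: 15.5184

15.5184


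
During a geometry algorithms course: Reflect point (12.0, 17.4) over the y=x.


Reflection over y=x: (x,y) -> (y,x)
(12, 17.4) -> (17.4, 12)

(17.4, 12)


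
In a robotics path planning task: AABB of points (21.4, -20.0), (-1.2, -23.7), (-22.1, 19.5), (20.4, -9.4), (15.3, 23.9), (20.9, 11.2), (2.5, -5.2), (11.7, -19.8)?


x range: [-22.1, 21.4]
y range: [-23.7, 23.9]
Bounding box: (-22.1,-23.7) to (21.4,23.9)

(-22.1,-23.7) to (21.4,23.9)


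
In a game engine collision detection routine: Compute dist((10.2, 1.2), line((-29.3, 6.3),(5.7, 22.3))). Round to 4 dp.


|cross product| = 810.5
|line direction| = sqrt(1481) = 38.4838
Distance = 810.5/sqrt(1481) = 21.0608

21.0608


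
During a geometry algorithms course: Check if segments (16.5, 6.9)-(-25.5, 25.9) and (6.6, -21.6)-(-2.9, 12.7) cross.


Cross products: d1=-610.32, d2=649.78, d3=1385.1, d4=125
d1*d2 < 0 and d3*d4 < 0? no

No, they don't intersect


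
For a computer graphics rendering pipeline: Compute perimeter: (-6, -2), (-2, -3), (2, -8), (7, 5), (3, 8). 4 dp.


Sides: (-6, -2)->(-2, -3): sqrt(17) = 4.123106, (-2, -3)->(2, -8): sqrt(41) = 6.403124, (2, -8)->(7, 5): sqrt(194) = 13.928388, (7, 5)->(3, 8): sqrt(25) = 5, (3, 8)->(-6, -2): sqrt(181) = 13.453624
Sum = 42.908242
Perimeter = 42.9082

42.9082


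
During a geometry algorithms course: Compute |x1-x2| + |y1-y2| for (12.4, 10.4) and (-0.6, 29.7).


|12.4-(-0.6)| + |10.4-29.7| = 13 + 19.3 = 32.3

32.3


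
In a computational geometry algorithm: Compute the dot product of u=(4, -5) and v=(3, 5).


u . v = u_x*v_x + u_y*v_y = 4*3 + (-5)*5
= 12 + (-25) = -13

-13


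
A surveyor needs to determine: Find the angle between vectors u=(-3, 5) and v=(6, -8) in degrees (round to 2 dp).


u.v = -58, |u| = sqrt(34) = 5.831, |v| = sqrt(100) = 10
cos(theta) = u.v/(|u||v|) = -58/sqrt(3400) = -0.994692
theta = acos(-0.994692) = 174.09 degrees

174.09 degrees
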